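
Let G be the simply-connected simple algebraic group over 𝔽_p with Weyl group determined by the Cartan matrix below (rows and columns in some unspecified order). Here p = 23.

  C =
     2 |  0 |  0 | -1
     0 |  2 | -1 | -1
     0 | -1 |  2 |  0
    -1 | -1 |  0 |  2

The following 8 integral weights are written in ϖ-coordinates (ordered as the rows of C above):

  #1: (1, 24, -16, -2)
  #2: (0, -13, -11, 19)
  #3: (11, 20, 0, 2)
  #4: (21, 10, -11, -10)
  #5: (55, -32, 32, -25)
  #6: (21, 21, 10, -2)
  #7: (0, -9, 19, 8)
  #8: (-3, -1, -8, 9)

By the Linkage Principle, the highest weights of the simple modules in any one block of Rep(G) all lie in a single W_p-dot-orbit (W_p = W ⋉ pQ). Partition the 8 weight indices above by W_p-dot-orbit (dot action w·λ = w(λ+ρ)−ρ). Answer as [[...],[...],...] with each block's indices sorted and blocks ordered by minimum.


A_4 Cartan matrix, 4 simple roots permuted; ρ=(1,1,1,1).

λ_j+ρ reflected into Ā_23 (⟨·,θ^∨⟩≤23); 4-tuples as given:

    λ_1+ρ ↦ (1, 8, 12, 1)
    λ_2+ρ ↦ (1, 8, 12, 1)
    λ_3+ρ ↦ (1, 8, 12, 1)
    λ_4+ρ ↦ (12, 8, 1, 1)
    λ_5+ρ ↦ (12, 8, 1, 1)
    λ_6+ρ ↦ (1, 8, 12, 1)
    λ_7+ρ ↦ (1, 8, 12, 1)
    λ_8+ρ ↦ (2, 7, 0, 1)

Grouping the 8 weights by Ā_23-representative: 3 linkage classes.

[[1, 2, 3, 6, 7], [4, 5], [8]]


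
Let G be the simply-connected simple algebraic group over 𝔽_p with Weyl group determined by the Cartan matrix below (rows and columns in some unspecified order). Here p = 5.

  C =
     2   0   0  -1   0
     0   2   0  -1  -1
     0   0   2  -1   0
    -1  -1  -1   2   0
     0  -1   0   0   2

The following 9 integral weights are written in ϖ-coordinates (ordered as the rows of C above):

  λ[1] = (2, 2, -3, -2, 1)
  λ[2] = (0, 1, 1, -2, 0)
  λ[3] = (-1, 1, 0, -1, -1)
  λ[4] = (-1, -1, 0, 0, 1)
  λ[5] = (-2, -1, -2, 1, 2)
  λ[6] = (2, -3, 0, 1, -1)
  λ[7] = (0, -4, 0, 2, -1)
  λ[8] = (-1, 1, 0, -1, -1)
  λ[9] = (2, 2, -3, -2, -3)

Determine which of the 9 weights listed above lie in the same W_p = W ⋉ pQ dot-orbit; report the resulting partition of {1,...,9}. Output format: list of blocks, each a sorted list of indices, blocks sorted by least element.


C ↔ D_5 under row/col permutation; |W(D_5)| = 1920.

W_5-reps of the 9 weights in Ā_5 (same 5-coord order as C):

  λ_1+ρ ↦ (0, 2, 1, 0, 0);  λ_2+ρ ↦ (0, 0, 1, 1, 1);  λ_3+ρ ↦ (0, 2, 1, 0, 0);  λ_4+ρ ↦ (0, 0, 1, 1, 2);  λ_5+ρ ↦ (1, 0, 1, 0, 3);  λ_6+ρ ↦ (2, 0, 0, 1, 1);  λ_7+ρ ↦ (1, 0, 1, 0, 3);  λ_8+ρ ↦ (0, 2, 1, 0, 0);  λ_9+ρ ↦ (0, 2, 1, 0, 0)

5 distinct reps among the 9 weights ⇒ 5 W_5-linkage classes:

[[1, 3, 8, 9], [2], [4], [5, 7], [6]]


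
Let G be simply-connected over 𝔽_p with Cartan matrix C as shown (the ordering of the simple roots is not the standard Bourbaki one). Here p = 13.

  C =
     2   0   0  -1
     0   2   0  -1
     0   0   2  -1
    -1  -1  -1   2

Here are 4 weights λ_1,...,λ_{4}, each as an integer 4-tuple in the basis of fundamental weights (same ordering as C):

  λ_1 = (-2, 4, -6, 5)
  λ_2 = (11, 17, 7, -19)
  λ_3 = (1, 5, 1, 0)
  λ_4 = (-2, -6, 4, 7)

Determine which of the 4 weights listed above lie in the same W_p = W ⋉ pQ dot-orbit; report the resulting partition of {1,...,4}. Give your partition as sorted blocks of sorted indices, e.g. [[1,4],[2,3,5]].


Dynkin diagram of C (from the 6 off-diagonal −1 entries): D_4.

W_13-reps of the 4 weights in Ā_13 (same 4-coord order as C):

    [1] (1, 5, 5, 0)
    [2] (1, 5, 5, 0)
    [3] (2, 6, 2, 1)
    [4] (1, 5, 5, 0)

These 4 weights hit 2 W_13-dot-orbits; sizes (3, 1):

[[1, 2, 4], [3]]


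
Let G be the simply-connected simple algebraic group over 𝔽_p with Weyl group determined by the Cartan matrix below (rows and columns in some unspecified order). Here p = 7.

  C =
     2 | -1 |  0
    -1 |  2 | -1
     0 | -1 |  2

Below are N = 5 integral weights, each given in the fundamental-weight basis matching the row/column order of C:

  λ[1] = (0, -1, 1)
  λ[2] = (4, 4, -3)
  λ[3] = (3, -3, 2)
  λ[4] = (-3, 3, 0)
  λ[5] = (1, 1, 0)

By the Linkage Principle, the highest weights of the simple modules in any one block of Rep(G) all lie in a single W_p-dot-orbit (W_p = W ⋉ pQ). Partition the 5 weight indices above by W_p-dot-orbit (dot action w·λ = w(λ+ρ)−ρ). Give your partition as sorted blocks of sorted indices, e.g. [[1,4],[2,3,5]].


A_3 Cartan matrix, 3 simple roots permuted; ρ=(1,1,1).

Alcove-folded reps (p=7, 5 weights, presented ϖ-order):

  1: (1, 0, 2);  2: (2, 2, 1);  3: (2, 2, 1);  4: (2, 2, 1);  5: (2, 2, 1)

Grouping the 5 weights by Ā_7-representative: 2 linkage classes.

[[1], [2, 3, 4, 5]]


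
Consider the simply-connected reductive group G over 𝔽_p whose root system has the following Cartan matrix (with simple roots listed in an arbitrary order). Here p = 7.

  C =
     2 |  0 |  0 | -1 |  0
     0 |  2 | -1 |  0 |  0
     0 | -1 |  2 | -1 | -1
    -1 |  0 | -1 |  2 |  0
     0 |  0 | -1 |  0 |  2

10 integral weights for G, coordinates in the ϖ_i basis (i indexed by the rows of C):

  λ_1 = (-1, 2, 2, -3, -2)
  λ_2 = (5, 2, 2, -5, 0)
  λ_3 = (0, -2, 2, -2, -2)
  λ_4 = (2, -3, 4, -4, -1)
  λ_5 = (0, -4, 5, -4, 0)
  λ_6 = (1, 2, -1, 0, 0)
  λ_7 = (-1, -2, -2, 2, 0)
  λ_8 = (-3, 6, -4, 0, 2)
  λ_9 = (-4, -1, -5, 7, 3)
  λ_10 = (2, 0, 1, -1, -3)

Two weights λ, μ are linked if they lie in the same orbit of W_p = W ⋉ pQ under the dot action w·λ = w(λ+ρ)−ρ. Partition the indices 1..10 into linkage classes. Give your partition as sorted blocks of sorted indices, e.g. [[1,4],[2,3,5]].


Root system D_5: the 5×5 matrix C matches after relabeling.

Folding the 10 weights λ_j+ρ into Ā_7 (reps in the given 5-coord order):

  λ_1 → (2, 3, 0, 0, 1)
  λ_2 → (0, 1, 0, 1, 1)
  λ_3 → (0, 1, 0, 1, 1)
  λ_4 → (0, 2, 0, 2, 0)
  λ_5 → (2, 3, 0, 0, 1)
  λ_6 → (2, 3, 0, 0, 1)
  λ_7 → (0, 1, 0, 1, 1)
  λ_8 → (2, 3, 0, 0, 1)
  λ_9 → (2, 3, 0, 0, 1)
  λ_10 → (3, 1, 0, 0, 2)

These 10 weights hit 4 W_7-dot-orbits; sizes (5, 3, 1, 1):

[[1, 5, 6, 8, 9], [2, 3, 7], [4], [10]]


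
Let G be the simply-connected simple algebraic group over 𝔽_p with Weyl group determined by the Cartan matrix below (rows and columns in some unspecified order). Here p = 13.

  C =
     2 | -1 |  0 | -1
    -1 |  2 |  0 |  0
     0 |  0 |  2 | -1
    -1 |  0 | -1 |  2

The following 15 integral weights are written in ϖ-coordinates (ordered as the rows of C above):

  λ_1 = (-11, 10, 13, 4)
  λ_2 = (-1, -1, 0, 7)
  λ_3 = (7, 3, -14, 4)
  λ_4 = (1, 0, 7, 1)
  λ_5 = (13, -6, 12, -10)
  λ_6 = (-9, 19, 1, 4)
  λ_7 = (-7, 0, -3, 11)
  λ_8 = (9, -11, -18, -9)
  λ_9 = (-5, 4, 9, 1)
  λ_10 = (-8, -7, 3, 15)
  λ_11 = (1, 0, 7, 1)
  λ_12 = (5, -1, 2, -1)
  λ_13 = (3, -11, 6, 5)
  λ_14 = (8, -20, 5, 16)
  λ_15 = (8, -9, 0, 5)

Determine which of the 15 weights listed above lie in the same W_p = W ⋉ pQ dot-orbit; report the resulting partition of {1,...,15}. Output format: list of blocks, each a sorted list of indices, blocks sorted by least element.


C ↔ A_4 under row/col permutation; |W(A_4)| = 120.

Alcove-folded reps (p=13, 15 weights, presented ϖ-order):

  1: (1, 5, 2, 4);  2: (0, 0, 1, 8);  3: (0, 0, 1, 8);  4: (2, 1, 8, 2);  5: (0, 0, 1, 8);  6: (1, 5, 2, 4);  7: (1, 5, 2, 4);  8: (2, 1, 8, 2);  9: (2, 1, 8, 2);  10: (6, 0, 3, 0);  11: (2, 1, 8, 2);  12: (6, 0, 3, 0);  13: (6, 0, 3, 0);  14: (6, 0, 3, 0);  15: (1, 5, 2, 4)

These 15 weights hit 4 W_13-dot-orbits; sizes (4, 3, 4, 4):

[[1, 6, 7, 15], [2, 3, 5], [4, 8, 9, 11], [10, 12, 13, 14]]


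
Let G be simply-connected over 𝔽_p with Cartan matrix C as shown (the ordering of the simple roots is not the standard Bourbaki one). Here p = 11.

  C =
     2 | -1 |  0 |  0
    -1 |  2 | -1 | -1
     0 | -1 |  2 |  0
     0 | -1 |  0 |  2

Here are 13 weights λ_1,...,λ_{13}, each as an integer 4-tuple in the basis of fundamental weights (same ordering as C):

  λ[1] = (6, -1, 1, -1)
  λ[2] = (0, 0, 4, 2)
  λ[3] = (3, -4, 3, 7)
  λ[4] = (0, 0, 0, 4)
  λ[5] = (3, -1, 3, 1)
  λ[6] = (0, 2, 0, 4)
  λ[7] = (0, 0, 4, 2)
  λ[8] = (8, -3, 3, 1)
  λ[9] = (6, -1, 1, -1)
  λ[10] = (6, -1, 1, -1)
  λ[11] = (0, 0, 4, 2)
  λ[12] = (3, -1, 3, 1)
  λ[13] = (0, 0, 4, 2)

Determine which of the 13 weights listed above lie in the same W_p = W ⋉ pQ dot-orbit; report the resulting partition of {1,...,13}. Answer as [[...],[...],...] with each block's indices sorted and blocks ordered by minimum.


C ↔ D_4 under row/col permutation; |W(D_4)| = 192.

Folding the 13 weights λ_j+ρ into Ā_11 (reps in the given 4-coord order):

  λ_1+ρ ↦ (7, 0, 2, 0) · λ_2+ρ ↦ (1, 1, 5, 3) · λ_3+ρ ↦ (1, 1, 1, 5) · λ_4+ρ ↦ (1, 1, 1, 5) · λ_5+ρ ↦ (4, 0, 4, 2) · λ_6+ρ ↦ (1, 1, 1, 5) · λ_7+ρ ↦ (1, 1, 5, 3) · λ_8+ρ ↦ (7, 0, 2, 0) · λ_9+ρ ↦ (7, 0, 2, 0) · λ_10+ρ ↦ (7, 0, 2, 0) · λ_11+ρ ↦ (1, 1, 5, 3) · λ_12+ρ ↦ (4, 0, 4, 2) · λ_13+ρ ↦ (1, 1, 5, 3)

Linkage partition of the 13 weights (4 classes, p=11):

[[1, 8, 9, 10], [2, 7, 11, 13], [3, 4, 6], [5, 12]]


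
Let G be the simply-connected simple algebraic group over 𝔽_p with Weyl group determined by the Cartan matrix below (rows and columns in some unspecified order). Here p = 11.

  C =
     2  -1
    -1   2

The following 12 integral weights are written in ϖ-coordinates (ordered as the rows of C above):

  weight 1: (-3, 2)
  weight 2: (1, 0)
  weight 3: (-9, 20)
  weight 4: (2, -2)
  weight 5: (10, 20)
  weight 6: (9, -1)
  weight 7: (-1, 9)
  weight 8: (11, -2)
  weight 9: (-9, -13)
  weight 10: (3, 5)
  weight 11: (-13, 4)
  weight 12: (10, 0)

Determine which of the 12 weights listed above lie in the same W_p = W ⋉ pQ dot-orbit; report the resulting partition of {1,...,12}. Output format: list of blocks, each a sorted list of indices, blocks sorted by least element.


Root system A_2: the 2×2 matrix C matches after relabeling.

Each λ_j+ρ reduced to Ā_11; 2-tuples below use C's row order:

  1: (2, 1);  2: (2, 1);  3: (2, 1);  4: (2, 1);  5: (0, 10);  6: (10, 0);  7: (0, 10);  8: (10, 0);  9: (2, 1);  10: (4, 6);  11: (4, 6);  12: (10, 0)

These 12 weights hit 4 W_11-dot-orbits; sizes (5, 2, 3, 2):

[[1, 2, 3, 4, 9], [5, 7], [6, 8, 12], [10, 11]]


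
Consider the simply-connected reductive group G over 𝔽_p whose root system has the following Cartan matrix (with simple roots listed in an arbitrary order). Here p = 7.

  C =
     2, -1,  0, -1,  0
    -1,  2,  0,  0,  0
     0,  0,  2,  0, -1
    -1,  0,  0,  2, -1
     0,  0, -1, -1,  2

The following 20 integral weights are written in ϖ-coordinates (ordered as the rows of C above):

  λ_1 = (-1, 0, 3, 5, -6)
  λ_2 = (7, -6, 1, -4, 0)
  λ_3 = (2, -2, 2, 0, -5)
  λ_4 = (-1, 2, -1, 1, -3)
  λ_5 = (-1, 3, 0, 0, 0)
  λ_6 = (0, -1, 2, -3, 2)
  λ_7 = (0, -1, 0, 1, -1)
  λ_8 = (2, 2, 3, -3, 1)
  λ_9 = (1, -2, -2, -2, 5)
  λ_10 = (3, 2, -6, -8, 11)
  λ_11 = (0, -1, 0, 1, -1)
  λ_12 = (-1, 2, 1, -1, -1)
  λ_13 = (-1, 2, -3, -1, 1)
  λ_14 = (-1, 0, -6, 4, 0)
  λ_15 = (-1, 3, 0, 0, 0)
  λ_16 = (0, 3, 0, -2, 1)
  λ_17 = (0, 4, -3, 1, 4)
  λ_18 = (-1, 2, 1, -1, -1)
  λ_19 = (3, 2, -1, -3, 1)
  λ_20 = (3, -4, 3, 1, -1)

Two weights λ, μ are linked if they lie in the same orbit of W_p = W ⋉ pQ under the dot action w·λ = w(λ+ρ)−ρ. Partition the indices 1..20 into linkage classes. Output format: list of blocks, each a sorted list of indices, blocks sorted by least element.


C ↔ A_5 under row/col permutation; |W(A_5)| = 720.

Each λ_j+ρ reduced to Ā_7; 5-tuples below use C's row order:

  λ_1 → (0, 1, 1, 1, 4)
  λ_2 → (0, 4, 1, 1, 1)
  λ_3 → (1, 0, 1, 2, 0)
  λ_4 → (0, 3, 2, 0, 0)
  λ_5 → (0, 4, 1, 1, 1)
  λ_6 → (0, 1, 3, 1, 1)
  λ_7 → (1, 0, 1, 2, 0)
  λ_8 → (1, 0, 1, 2, 0)
  λ_9 → (0, 1, 1, 1, 4)
  λ_10 → (2, 3, 0, 2, 0)
  λ_11 → (1, 0, 1, 2, 0)
  λ_12 → (0, 3, 2, 0, 0)
  λ_13 → (0, 3, 2, 0, 0)
  λ_14 → (0, 1, 1, 1, 4)
  λ_15 → (0, 4, 1, 1, 1)
  λ_16 → (0, 4, 1, 1, 1)
  λ_17 → (0, 1, 3, 1, 1)
  λ_18 → (0, 3, 2, 0, 0)
  λ_19 → (2, 3, 0, 2, 0)
  λ_20 → (1, 0, 1, 2, 0)

Partition of {1..20} into 6 W_7-dot-orbits:

[[1, 9, 14], [2, 5, 15, 16], [3, 7, 8, 11, 20], [4, 12, 13, 18], [6, 17], [10, 19]]


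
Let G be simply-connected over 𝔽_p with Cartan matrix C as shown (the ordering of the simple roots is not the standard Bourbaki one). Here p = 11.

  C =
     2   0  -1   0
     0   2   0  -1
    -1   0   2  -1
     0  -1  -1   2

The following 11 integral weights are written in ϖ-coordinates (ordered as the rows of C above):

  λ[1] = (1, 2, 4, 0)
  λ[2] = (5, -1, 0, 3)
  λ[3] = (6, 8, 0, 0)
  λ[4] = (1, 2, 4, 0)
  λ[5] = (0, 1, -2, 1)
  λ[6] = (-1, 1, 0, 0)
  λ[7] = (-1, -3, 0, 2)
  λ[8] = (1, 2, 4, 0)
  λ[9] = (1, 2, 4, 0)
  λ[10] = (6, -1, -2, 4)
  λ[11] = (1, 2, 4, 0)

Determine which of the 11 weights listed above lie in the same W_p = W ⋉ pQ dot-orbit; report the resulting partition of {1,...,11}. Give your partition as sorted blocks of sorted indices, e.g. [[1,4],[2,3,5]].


A_4 Cartan matrix, 4 simple roots permuted; ρ=(1,1,1,1).

Alcove-folded reps (p=11, 11 weights, presented ϖ-order):

  [1] (2, 3, 5, 1) · [2] (6, 0, 1, 4) · [3] (0, 2, 1, 1) · [4] (2, 3, 5, 1) · [5] (0, 2, 1, 1) · [6] (0, 2, 1, 1) · [7] (0, 2, 1, 1) · [8] (2, 3, 5, 1) · [9] (2, 3, 5, 1) · [10] (6, 0, 1, 4) · [11] (2, 3, 5, 1)

These 11 weights hit 3 W_11-dot-orbits; sizes (5, 2, 4):

[[1, 4, 8, 9, 11], [2, 10], [3, 5, 6, 7]]


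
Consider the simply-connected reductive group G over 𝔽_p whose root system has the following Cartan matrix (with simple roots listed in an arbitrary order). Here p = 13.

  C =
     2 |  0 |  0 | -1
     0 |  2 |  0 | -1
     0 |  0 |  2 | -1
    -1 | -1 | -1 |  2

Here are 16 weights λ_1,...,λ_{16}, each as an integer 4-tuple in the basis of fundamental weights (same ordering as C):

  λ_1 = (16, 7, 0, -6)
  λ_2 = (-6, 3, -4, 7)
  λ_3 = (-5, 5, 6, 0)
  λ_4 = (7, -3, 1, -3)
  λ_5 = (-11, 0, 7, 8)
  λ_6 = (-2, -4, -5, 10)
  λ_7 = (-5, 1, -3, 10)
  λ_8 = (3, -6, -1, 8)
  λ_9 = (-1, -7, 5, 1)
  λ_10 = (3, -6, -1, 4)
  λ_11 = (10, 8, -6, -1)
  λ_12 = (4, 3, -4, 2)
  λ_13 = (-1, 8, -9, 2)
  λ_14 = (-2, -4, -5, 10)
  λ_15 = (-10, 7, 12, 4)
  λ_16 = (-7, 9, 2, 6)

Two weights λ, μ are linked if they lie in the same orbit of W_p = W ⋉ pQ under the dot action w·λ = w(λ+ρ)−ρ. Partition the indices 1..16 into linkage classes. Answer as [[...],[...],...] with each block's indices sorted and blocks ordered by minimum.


Type D_4, rank 4, |W|=192; reorder rows/cols to standard.

λ_j+ρ reflected into Ā_13 (⟨·,θ^∨⟩≤13); 4-tuples as given:

  [1] (5, 4, 3, 0);  [2] (5, 4, 3, 0);  [3] (1, 3, 4, 2);  [4] (4, 2, 2, 0);  [5] (5, 4, 3, 0);  [6] (1, 3, 4, 2);  [7] (4, 2, 2, 0);  [8] (4, 5, 0, 0);  [9] (4, 2, 2, 0);  [10] (4, 5, 0, 0);  [11] (4, 2, 2, 0);  [12] (5, 4, 3, 0);  [13] (5, 4, 3, 0);  [14] (1, 3, 4, 2);  [15] (4, 5, 0, 0);  [16] (1, 3, 4, 2)

The 16 indices split into 4 linkage classes (same alcove rep ⇔ same W_13-dot-orbit):

[[1, 2, 5, 12, 13], [3, 6, 14, 16], [4, 7, 9, 11], [8, 10, 15]]


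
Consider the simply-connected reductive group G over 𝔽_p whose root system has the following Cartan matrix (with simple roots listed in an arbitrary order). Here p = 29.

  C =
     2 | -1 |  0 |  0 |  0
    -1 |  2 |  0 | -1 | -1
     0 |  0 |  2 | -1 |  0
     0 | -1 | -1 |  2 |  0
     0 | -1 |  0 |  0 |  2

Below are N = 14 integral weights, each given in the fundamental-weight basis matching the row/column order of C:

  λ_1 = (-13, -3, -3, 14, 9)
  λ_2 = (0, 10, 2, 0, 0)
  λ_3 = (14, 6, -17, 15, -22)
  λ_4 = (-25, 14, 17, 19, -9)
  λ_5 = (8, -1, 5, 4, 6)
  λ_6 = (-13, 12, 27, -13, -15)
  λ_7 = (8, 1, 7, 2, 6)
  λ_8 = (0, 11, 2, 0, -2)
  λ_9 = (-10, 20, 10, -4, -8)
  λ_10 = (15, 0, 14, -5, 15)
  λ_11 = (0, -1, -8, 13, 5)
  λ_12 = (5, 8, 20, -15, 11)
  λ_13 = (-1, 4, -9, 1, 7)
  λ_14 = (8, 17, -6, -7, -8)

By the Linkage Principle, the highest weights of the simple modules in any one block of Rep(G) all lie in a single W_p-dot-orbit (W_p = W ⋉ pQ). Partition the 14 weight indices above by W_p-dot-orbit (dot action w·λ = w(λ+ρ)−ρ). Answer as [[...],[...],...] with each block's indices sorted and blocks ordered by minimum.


Type D_5, rank 5, |W|=1920; reorder rows/cols to standard.

Each λ_j+ρ reduced to Ā_29; 5-tuples below use C's row order:

  λ_1 → (2, 7, 1, 1, 4);  λ_2 → (1, 11, 3, 1, 1);  λ_3 → (1, 0, 2, 5, 7);  λ_4 → (9, 0, 6, 2, 7);  λ_5 → (9, 0, 6, 2, 7);  λ_6 → (1, 11, 3, 1, 1);  λ_7 → (9, 0, 6, 2, 7);  λ_8 → (1, 11, 3, 1, 1);  λ_9 → (9, 0, 6, 2, 7);  λ_10 → (1, 11, 3, 1, 1);  λ_11 → (1, 0, 7, 7, 6);  λ_12 → (1, 0, 2, 5, 7);  λ_13 → (1, 0, 2, 5, 7);  λ_14 → (9, 0, 6, 2, 7)

Linkage partition of the 14 weights (5 classes, p=29):

[[1], [2, 6, 8, 10], [3, 12, 13], [4, 5, 7, 9, 14], [11]]


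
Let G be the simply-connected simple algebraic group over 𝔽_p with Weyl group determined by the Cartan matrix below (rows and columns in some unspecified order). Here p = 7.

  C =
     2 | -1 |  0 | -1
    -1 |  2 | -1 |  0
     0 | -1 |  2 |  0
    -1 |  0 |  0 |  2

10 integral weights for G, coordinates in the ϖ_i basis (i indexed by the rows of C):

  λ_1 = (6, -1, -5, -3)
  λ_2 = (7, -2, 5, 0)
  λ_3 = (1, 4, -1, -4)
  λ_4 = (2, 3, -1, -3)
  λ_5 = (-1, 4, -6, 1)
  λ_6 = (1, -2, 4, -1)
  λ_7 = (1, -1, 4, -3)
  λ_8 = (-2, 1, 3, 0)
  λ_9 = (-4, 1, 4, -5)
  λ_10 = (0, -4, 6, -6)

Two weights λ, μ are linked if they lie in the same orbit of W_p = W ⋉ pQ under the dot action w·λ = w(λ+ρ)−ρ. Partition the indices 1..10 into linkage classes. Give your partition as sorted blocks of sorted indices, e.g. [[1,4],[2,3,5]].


C ↔ A_4 under row/col permutation; |W(A_4)| = 120.

λ_j+ρ reflected into Ā_7 (⟨·,θ^∨⟩≤7); 4-tuples as given:

  [1] (1, 4, 0, 2)
  [2] (0, 1, 0, 5)
  [3] (1, 4, 0, 2)
  [4] (1, 4, 0, 2)
  [5] (0, 0, 5, 2)
  [6] (1, 1, 4, 0)
  [7] (0, 0, 5, 2)
  [8] (1, 1, 4, 0)
  [9] (1, 4, 0, 2)
  [10] (1, 4, 0, 2)

Grouping the 10 weights by Ā_7-representative: 4 linkage classes.

[[1, 3, 4, 9, 10], [2], [5, 7], [6, 8]]


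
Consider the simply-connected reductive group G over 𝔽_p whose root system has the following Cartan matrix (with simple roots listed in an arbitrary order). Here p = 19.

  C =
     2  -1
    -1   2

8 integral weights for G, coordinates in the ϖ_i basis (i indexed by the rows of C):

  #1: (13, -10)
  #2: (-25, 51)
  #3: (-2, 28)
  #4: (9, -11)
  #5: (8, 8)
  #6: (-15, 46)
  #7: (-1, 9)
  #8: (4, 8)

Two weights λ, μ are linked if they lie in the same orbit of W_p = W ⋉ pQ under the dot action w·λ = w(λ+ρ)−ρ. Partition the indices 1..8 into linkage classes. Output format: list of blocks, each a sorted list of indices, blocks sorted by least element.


Type A_2, rank 2, |W|=6; reorder rows/cols to standard.

Each λ_j+ρ reduced to Ā_19; 2-tuples below use C's row order:

  1: (5, 9);  2: (5, 9);  3: (9, 9);  4: (0, 10);  5: (9, 9);  6: (5, 9);  7: (0, 10);  8: (5, 9)

3 distinct reps among the 8 weights ⇒ 3 W_19-linkage classes:

[[1, 2, 6, 8], [3, 5], [4, 7]]


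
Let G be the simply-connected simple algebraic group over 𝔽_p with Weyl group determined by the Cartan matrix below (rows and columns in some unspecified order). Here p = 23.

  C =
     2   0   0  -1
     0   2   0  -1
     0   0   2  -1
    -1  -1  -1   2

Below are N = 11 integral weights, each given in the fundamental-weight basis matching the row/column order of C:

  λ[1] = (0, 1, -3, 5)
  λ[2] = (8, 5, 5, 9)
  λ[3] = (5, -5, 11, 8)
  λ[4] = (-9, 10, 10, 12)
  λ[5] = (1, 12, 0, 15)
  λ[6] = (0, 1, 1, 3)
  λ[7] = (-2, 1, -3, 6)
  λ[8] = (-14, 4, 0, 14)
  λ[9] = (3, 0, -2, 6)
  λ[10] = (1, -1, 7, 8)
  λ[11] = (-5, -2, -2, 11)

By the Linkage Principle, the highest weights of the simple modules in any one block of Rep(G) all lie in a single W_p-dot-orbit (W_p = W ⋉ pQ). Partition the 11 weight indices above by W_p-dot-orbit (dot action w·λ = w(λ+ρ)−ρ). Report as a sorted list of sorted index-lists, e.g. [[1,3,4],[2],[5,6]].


Dynkin diagram of C (from the 6 off-diagonal −1 entries): D_4.

λ_j+ρ reflected into Ā_23 (⟨·,θ^∨⟩≤23); 4-tuples as given:

  λ_1+ρ ↦ (1, 2, 2, 4) · λ_2+ρ ↦ (1, 2, 2, 4) · λ_3+ρ ↦ (2, 0, 8, 4) · λ_4+ρ ↦ (4, 1, 1, 6) · λ_5+ρ ↦ (1, 2, 2, 4) · λ_6+ρ ↦ (1, 2, 2, 4) · λ_7+ρ ↦ (1, 2, 2, 4) · λ_8+ρ ↦ (13, 5, 1, 2) · λ_9+ρ ↦ (4, 1, 1, 6) · λ_10+ρ ↦ (2, 0, 8, 4) · λ_11+ρ ↦ (4, 1, 1, 6)

4 distinct reps among the 11 weights ⇒ 4 W_23-linkage classes:

[[1, 2, 5, 6, 7], [3, 10], [4, 9, 11], [8]]


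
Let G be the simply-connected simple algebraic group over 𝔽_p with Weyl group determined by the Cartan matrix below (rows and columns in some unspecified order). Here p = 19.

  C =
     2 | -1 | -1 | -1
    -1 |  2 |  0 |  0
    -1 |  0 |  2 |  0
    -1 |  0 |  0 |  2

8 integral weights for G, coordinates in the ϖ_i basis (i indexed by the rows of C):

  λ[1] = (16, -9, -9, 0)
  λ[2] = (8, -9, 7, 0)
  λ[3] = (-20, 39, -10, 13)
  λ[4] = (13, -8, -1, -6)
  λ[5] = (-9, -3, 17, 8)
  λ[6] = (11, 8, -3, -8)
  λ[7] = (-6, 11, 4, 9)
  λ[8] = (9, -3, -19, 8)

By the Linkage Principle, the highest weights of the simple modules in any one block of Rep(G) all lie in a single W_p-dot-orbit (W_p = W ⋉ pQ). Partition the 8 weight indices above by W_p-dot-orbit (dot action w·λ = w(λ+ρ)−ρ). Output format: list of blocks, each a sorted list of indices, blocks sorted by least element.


D_4 Cartan matrix, 4 simple roots permuted; ρ=(1,1,1,1).

W_19-reps of the 8 weights in Ā_19 (same 4-coord order as C):

  [1] (1, 8, 8, 1)
  [2] (1, 8, 8, 1)
  [3] (2, 7, 0, 5)
  [4] (2, 7, 0, 5)
  [5] (1, 8, 8, 1)
  [6] (2, 7, 0, 5)
  [7] (2, 7, 0, 5)
  [8] (1, 8, 8, 1)

These 8 weights hit 2 W_19-dot-orbits; sizes (4, 4):

[[1, 2, 5, 8], [3, 4, 6, 7]]


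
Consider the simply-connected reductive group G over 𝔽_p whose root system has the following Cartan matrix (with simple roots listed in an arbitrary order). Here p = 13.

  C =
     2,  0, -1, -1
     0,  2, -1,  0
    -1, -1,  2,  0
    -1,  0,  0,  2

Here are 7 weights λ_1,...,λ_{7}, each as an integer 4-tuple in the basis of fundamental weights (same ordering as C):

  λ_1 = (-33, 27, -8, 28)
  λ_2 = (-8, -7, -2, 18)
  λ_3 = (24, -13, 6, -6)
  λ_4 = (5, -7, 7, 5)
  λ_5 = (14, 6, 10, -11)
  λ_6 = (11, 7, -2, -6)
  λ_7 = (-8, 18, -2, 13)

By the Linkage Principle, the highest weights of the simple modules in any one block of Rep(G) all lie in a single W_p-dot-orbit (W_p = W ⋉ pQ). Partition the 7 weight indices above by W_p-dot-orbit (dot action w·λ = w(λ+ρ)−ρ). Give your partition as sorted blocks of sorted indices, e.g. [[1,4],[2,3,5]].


Dynkin diagram of C (from the 6 off-diagonal −1 entries): A_4.

Folding the 7 weights λ_j+ρ into Ā_13 (reps in the given 4-coord order):

  [1] (2, 3, 5, 0) · [2] (5, 1, 1, 1) · [3] (5, 1, 1, 1) · [4] (5, 1, 1, 1) · [5] (2, 3, 5, 0) · [6] (5, 1, 1, 1) · [7] (5, 1, 1, 1)

These 7 weights hit 2 W_13-dot-orbits; sizes (2, 5):

[[1, 5], [2, 3, 4, 6, 7]]


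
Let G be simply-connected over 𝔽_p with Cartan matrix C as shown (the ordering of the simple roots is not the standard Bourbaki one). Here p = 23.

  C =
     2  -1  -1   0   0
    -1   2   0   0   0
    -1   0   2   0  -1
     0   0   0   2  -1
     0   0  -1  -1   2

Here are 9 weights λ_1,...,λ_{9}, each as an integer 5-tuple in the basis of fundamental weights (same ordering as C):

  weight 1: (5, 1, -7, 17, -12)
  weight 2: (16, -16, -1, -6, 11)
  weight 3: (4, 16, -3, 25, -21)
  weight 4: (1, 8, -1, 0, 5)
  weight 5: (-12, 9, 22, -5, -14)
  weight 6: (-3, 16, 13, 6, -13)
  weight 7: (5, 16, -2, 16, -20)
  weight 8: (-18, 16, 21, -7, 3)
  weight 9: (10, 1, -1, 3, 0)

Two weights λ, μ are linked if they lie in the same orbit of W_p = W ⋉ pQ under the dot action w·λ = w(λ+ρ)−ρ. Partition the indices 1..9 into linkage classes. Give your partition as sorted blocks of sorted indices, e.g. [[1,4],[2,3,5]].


A_5 Cartan matrix, 5 simple roots permuted; ρ=(1,1,1,1,1).

λ_j+ρ reflected into Ā_23 (⟨·,θ^∨⟩≤23); 5-tuples as given:

    [1] (2, 9, 0, 1, 6)
    [2] (2, 9, 0, 1, 6)
    [3] (14, 3, 3, 1, 2)
    [4] (2, 9, 0, 1, 6)
    [5] (5, 1, 4, 12, 1)
    [6] (2, 9, 0, 1, 6)
    [7] (14, 3, 3, 1, 2)
    [8] (14, 3, 3, 1, 2)
    [9] (11, 2, 0, 4, 1)

These 9 weights hit 4 W_23-dot-orbits; sizes (4, 3, 1, 1):

[[1, 2, 4, 6], [3, 7, 8], [5], [9]]


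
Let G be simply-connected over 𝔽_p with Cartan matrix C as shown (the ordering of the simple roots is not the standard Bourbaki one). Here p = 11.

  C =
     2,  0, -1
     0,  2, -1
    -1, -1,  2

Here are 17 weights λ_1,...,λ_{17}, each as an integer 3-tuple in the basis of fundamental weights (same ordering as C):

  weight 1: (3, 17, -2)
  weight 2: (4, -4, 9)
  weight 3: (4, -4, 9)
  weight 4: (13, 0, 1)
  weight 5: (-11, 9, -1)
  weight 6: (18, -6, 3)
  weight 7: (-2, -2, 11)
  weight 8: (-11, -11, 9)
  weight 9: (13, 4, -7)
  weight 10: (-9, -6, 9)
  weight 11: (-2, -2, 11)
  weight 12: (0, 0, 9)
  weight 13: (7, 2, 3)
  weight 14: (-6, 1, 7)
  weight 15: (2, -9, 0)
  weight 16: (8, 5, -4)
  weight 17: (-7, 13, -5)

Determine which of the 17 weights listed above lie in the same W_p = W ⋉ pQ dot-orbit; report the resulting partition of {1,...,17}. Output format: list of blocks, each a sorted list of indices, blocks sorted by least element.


Cartan matrix: type A_3 (|W|=24); un-permuting the 3 rows.

Folding the 17 weights λ_j+ρ into Ā_11 (reps in the given 3-coord order):

  [1] (1, 1, 6)
  [2] (1, 1, 6)
  [3] (1, 1, 6)
  [4] (5, 2, 3)
  [5] (0, 0, 10)
  [6] (1, 1, 6)
  [7] (0, 0, 10)
  [8] (0, 0, 10)
  [9] (5, 2, 3)
  [10] (5, 2, 3)
  [11] (0, 0, 10)
  [12] (0, 0, 10)
  [13] (4, 1, 3)
  [14] (5, 2, 3)
  [15] (4, 1, 3)
  [16] (5, 2, 3)
  [17] (1, 1, 6)

These 17 weights hit 4 W_11-dot-orbits; sizes (5, 5, 5, 2):

[[1, 2, 3, 6, 17], [4, 9, 10, 14, 16], [5, 7, 8, 11, 12], [13, 15]]


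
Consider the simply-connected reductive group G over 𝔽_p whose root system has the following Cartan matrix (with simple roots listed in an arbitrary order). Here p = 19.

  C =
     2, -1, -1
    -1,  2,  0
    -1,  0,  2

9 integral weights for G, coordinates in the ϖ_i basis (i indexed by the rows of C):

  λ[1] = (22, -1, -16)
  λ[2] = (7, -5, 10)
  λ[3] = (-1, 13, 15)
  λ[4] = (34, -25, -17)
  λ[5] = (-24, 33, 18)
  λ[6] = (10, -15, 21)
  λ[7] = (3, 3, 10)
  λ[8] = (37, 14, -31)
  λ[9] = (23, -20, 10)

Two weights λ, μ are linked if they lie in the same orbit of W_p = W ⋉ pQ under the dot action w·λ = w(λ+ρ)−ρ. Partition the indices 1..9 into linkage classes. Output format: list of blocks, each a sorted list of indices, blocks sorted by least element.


Cartan matrix: type A_3 (|W|=24); un-permuting the 3 rows.

Folding the 9 weights λ_j+ρ into Ā_19 (reps in the given 3-coord order):

  [1] (4, 4, 11);  [2] (4, 4, 11);  [3] (0, 3, 5);  [4] (0, 3, 5);  [5] (4, 4, 11);  [6] (0, 3, 5);  [7] (4, 4, 11);  [8] (4, 4, 11);  [9] (0, 3, 5)

Linkage partition of the 9 weights (2 classes, p=19):

[[1, 2, 5, 7, 8], [3, 4, 6, 9]]


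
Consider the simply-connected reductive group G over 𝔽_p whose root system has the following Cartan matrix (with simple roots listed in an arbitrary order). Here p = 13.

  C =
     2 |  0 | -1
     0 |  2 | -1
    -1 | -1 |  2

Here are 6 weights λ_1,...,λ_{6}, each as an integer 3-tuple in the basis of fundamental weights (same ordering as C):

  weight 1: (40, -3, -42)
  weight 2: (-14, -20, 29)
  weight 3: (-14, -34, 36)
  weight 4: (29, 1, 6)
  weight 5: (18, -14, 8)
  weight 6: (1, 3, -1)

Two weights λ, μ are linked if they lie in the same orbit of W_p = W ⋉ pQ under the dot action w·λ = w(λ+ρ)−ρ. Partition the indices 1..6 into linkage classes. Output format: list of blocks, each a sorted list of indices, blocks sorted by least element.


A_3 Cartan matrix, 3 simple roots permuted; ρ=(1,1,1).

Alcove-folded reps (p=13, 6 weights, presented ϖ-order):

  λ_1+ρ ↦ (9, 0, 2) · λ_2+ρ ↦ (2, 4, 0) · λ_3+ρ ↦ (2, 4, 0) · λ_4+ρ ↦ (2, 4, 0) · λ_5+ρ ↦ (2, 4, 0) · λ_6+ρ ↦ (2, 4, 0)

Grouping the 6 weights by Ā_13-representative: 2 linkage classes.

[[1], [2, 3, 4, 5, 6]]


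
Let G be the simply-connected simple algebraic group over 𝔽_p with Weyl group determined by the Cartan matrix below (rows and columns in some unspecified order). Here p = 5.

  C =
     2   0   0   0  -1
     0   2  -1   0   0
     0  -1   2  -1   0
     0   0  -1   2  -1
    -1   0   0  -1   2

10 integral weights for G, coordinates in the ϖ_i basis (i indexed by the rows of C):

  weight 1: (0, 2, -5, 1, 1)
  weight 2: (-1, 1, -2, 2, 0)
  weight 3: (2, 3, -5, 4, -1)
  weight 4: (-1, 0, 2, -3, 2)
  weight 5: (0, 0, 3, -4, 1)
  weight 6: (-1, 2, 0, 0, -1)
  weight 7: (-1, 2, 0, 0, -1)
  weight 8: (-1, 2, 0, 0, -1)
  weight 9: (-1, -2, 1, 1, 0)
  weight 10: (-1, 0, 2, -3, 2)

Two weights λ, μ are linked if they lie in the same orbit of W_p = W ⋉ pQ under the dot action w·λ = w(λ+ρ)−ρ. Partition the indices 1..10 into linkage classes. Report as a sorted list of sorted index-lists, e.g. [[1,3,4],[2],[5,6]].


Root system A_5: the 5×5 matrix C matches after relabeling.

Each λ_j+ρ reduced to Ā_5; 5-tuples below use C's row order:

  λ_1+ρ ↦ (1, 1, 1, 2, 0)
  λ_2+ρ ↦ (0, 1, 1, 2, 1)
  λ_3+ρ ↦ (0, 3, 1, 1, 0)
  λ_4+ρ ↦ (0, 1, 1, 2, 1)
  λ_5+ρ ↦ (0, 1, 1, 2, 1)
  λ_6+ρ ↦ (0, 3, 1, 1, 0)
  λ_7+ρ ↦ (0, 3, 1, 1, 0)
  λ_8+ρ ↦ (0, 3, 1, 1, 0)
  λ_9+ρ ↦ (0, 1, 1, 2, 1)
  λ_10+ρ ↦ (0, 1, 1, 2, 1)

The 10 indices split into 3 linkage classes (same alcove rep ⇔ same W_5-dot-orbit):

[[1], [2, 4, 5, 9, 10], [3, 6, 7, 8]]


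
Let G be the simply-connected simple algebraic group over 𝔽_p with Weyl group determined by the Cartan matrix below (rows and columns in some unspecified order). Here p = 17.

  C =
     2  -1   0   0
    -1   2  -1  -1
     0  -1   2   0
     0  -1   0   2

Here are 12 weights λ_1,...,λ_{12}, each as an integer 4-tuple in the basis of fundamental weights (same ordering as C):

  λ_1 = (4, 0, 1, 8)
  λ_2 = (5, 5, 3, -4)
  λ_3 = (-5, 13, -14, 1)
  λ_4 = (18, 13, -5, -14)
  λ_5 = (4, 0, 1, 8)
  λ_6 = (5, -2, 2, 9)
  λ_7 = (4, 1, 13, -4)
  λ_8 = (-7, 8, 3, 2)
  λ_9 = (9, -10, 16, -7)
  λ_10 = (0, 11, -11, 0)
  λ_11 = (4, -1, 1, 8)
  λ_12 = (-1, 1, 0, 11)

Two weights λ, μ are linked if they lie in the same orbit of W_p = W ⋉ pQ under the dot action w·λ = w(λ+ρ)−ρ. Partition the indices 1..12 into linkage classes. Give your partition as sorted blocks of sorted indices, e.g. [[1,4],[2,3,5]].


C ↔ D_4 under row/col permutation; |W(D_4)| = 192.

Each λ_j+ρ reduced to Ā_17; 4-tuples below use C's row order:

  λ_1 → (5, 0, 2, 9);  λ_2 → (6, 1, 4, 3);  λ_3 → (1, 2, 10, 1);  λ_4 → (1, 2, 10, 1);  λ_5 → (5, 0, 2, 9);  λ_6 → (5, 0, 2, 9);  λ_7 → (1, 2, 10, 1);  λ_8 → (6, 1, 4, 3);  λ_9 → (5, 0, 2, 9);  λ_10 → (1, 2, 10, 1);  λ_11 → (5, 0, 2, 9);  λ_12 → (0, 2, 1, 12)

These 12 weights hit 4 W_17-dot-orbits; sizes (5, 2, 4, 1):

[[1, 5, 6, 9, 11], [2, 8], [3, 4, 7, 10], [12]]


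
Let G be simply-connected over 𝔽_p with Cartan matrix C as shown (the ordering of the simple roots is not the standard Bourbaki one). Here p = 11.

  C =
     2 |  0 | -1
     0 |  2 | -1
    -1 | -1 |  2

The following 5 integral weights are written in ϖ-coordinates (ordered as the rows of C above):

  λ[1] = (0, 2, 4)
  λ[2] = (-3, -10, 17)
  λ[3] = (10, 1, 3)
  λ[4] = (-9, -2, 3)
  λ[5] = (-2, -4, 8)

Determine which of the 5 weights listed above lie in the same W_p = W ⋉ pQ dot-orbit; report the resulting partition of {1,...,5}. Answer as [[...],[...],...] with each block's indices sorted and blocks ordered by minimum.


Cartan matrix: type A_3 (|W|=24); un-permuting the 3 rows.

Alcove-folded reps (p=11, 5 weights, presented ϖ-order):

  λ_1 → (1, 3, 5) · λ_2 → (5, 2, 2) · λ_3 → (5, 4, 0) · λ_4 → (3, 4, 1) · λ_5 → (1, 3, 5)

These 5 weights hit 4 W_11-dot-orbits; sizes (2, 1, 1, 1):

[[1, 5], [2], [3], [4]]


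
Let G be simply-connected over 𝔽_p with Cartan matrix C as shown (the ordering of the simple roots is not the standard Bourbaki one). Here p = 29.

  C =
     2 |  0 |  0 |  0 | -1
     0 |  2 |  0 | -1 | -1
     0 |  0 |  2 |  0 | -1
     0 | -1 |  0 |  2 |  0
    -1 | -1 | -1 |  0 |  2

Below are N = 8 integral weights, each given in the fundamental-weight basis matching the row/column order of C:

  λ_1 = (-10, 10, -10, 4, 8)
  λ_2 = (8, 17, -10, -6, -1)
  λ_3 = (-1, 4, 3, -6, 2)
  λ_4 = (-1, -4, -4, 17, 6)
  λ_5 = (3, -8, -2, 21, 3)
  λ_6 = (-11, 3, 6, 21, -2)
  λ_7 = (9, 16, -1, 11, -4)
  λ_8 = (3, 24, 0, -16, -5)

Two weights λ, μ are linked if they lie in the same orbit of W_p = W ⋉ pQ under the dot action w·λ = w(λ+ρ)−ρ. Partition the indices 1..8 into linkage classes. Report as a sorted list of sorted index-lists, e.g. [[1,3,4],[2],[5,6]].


D_5 Cartan matrix, 5 simple roots permuted; ρ=(1,1,1,1,1).

Each λ_j+ρ reduced to Ā_29; 5-tuples below use C's row order:

  1: (0, 2, 0, 5, 9)
  2: (0, 2, 0, 5, 9)
  3: (0, 0, 4, 5, 3)
  4: (0, 3, 3, 15, 1)
  5: (0, 3, 3, 15, 1)
  6: (0, 3, 3, 15, 1)
  7: (0, 0, 4, 5, 3)
  8: (0, 3, 3, 15, 1)

The 8 indices split into 3 linkage classes (same alcove rep ⇔ same W_29-dot-orbit):

[[1, 2], [3, 7], [4, 5, 6, 8]]


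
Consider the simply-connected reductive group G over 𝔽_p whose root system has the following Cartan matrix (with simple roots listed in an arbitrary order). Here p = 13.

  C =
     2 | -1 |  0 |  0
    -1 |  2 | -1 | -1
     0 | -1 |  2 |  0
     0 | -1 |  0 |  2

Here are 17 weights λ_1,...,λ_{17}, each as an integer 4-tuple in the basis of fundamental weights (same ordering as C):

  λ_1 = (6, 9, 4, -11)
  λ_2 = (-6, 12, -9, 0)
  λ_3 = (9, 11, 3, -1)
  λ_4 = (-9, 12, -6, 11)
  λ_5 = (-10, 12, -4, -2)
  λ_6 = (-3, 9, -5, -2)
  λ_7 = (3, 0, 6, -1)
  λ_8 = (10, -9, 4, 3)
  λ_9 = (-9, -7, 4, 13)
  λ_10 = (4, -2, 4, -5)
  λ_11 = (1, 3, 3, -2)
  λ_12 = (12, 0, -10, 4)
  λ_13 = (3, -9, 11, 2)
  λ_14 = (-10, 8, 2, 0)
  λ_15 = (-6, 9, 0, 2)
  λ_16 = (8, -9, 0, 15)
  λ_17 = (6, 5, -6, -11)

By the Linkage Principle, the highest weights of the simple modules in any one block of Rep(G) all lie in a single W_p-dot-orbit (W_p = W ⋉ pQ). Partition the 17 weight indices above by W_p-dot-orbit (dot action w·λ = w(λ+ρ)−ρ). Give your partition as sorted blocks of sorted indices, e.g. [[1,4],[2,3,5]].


Cartan matrix: type D_4 (|W|=192); un-permuting the 4 rows.

Ā_13 reps of the 17 weights (D_4, coords as presented):

  λ_1+ρ ↦ (2, 3, 4, 1)
  λ_2+ρ ↦ (4, 1, 7, 0)
  λ_3+ρ ↦ (9, 0, 3, 1)
  λ_4+ρ ↦ (4, 1, 7, 0)
  λ_5+ρ ↦ (9, 0, 3, 1)
  λ_6+ρ ↦ (2, 3, 4, 1)
  λ_7+ρ ↦ (4, 1, 7, 0)
  λ_8+ρ ↦ (3, 1, 3, 4)
  λ_9+ρ ↦ (4, 1, 7, 0)
  λ_10+ρ ↦ (0, 4, 0, 1)
  λ_11+ρ ↦ (2, 3, 4, 1)
  λ_12+ρ ↦ (4, 1, 0, 2)
  λ_13+ρ ↦ (3, 1, 3, 4)
  λ_14+ρ ↦ (9, 0, 3, 1)
  λ_15+ρ ↦ (4, 1, 0, 2)
  λ_16+ρ ↦ (3, 1, 3, 4)
  λ_17+ρ ↦ (2, 3, 4, 1)

6 distinct reps among the 17 weights ⇒ 6 W_13-linkage classes:

[[1, 6, 11, 17], [2, 4, 7, 9], [3, 5, 14], [8, 13, 16], [10], [12, 15]]


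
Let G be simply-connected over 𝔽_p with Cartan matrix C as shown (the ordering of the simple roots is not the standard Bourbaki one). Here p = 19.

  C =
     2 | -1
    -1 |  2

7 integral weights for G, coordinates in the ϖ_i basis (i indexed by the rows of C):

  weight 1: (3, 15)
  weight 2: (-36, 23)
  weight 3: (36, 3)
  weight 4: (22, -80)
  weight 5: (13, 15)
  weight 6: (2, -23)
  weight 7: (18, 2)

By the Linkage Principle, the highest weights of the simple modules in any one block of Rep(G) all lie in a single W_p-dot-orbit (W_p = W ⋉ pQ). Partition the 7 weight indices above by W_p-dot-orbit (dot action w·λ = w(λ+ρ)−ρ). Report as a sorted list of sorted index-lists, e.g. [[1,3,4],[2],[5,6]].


Cartan matrix: type A_2 (|W|=6); un-permuting the 2 rows.

W_19-reps of the 7 weights in Ā_19 (same 2-coord order as C):

  [1] (3, 15) · [2] (3, 5) · [3] (3, 15) · [4] (3, 15) · [5] (3, 5) · [6] (16, 0) · [7] (16, 0)

The 7 indices split into 3 linkage classes (same alcove rep ⇔ same W_19-dot-orbit):

[[1, 3, 4], [2, 5], [6, 7]]


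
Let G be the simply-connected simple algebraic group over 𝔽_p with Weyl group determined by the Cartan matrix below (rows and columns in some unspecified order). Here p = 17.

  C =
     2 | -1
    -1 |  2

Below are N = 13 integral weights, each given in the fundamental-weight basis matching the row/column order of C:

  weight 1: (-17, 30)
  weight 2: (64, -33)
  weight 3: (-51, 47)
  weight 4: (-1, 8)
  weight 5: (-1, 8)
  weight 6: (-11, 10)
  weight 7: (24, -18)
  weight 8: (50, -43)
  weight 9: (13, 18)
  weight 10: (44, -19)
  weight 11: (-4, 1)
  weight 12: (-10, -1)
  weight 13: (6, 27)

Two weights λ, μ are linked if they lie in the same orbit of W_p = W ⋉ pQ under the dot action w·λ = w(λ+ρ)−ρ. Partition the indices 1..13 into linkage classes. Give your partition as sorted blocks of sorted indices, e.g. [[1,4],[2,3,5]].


Type A_2, rank 2, |W|=6; reorder rows/cols to standard.

Ā_17 reps of the 13 weights (A_2, coords as presented):

  λ_1 → (2, 1)
  λ_2 → (2, 1)
  λ_3 → (2, 1)
  λ_4 → (0, 9)
  λ_5 → (0, 9)
  λ_6 → (10, 1)
  λ_7 → (0, 9)
  λ_8 → (0, 9)
  λ_9 → (2, 1)
  λ_10 → (10, 1)
  λ_11 → (2, 1)
  λ_12 → (0, 9)
  λ_13 → (10, 1)

Partition of {1..13} into 3 W_17-dot-orbits:

[[1, 2, 3, 9, 11], [4, 5, 7, 8, 12], [6, 10, 13]]


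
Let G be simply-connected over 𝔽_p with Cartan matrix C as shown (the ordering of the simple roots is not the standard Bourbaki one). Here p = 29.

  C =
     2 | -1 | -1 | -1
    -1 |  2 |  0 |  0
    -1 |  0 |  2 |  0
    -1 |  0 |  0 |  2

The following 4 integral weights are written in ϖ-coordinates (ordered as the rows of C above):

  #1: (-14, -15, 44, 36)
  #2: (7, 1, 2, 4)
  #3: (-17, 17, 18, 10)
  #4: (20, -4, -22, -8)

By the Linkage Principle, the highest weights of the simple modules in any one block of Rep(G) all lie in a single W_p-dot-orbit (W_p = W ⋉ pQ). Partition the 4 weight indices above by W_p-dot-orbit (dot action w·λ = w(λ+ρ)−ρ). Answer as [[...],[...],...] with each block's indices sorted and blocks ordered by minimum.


Root system D_4: the 4×4 matrix C matches after relabeling.

Folding the 4 weights λ_j+ρ into Ā_29 (reps in the given 4-coord order):

  [1] (8, 2, 3, 5) · [2] (8, 2, 3, 5) · [3] (8, 2, 3, 5) · [4] (0, 7, 11, 3)

Grouping the 4 weights by Ā_29-representative: 2 linkage classes.

[[1, 2, 3], [4]]


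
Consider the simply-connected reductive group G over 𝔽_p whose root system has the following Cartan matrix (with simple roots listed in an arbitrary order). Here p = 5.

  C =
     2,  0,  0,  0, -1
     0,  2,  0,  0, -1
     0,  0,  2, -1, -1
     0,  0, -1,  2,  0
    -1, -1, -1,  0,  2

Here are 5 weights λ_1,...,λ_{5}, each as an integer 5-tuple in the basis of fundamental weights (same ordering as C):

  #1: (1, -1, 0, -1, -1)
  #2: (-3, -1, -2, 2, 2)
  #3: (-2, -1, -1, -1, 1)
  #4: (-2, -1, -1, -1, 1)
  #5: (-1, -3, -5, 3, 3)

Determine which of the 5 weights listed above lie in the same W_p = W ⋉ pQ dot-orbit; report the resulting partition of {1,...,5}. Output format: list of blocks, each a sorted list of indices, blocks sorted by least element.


Cartan matrix: type D_5 (|W|=1920); un-permuting the 5 rows.

Alcove-folded reps (p=5, 5 weights, presented ϖ-order):

  λ_1 → (2, 0, 1, 0, 0) · λ_2 → (2, 0, 0, 2, 0) · λ_3 → (1, 0, 0, 0, 1) · λ_4 → (1, 0, 0, 0, 1) · λ_5 → (2, 0, 1, 0, 0)

The 5 indices split into 3 linkage classes (same alcove rep ⇔ same W_5-dot-orbit):

[[1, 5], [2], [3, 4]]


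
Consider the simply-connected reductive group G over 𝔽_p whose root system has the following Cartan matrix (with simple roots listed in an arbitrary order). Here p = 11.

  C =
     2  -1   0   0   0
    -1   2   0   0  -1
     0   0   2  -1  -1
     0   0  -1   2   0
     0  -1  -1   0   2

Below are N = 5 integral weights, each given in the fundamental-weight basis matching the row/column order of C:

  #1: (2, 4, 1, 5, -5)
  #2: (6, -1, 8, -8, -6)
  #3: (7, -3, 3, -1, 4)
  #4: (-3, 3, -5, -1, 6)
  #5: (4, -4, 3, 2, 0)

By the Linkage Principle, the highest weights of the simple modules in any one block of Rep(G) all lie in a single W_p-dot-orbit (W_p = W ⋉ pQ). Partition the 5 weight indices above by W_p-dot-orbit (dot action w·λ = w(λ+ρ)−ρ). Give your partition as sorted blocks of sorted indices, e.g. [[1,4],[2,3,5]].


C ↔ A_5 under row/col permutation; |W(A_5)| = 720.

Ā_11 reps of the 5 weights (A_5, coords as presented):

  [1] (2, 1, 2, 3, 2)
  [2] (2, 2, 0, 4, 3)
  [3] (2, 2, 0, 4, 3)
  [4] (2, 2, 0, 4, 3)
  [5] (2, 1, 2, 3, 2)

Partition of {1..5} into 2 W_11-dot-orbits:

[[1, 5], [2, 3, 4]]
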